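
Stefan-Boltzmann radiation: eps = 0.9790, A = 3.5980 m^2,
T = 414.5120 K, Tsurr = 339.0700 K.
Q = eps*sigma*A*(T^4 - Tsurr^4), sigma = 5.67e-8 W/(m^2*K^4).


T^4 = 2.9522e+10
Tsurr^4 = 1.3218e+10
Q = 0.9790 * 5.67e-8 * 3.5980 * 1.6304e+10 = 3256.3614 W

3256.3614 W


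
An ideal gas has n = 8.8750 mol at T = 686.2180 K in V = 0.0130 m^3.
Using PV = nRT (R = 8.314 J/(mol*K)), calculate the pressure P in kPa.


P = nRT/V = 8.8750 * 8.314 * 686.2180 / 0.0130
= 50633.7960 / 0.0130 = 3894907.3855 Pa = 3894.9074 kPa

3894.9074 kPa


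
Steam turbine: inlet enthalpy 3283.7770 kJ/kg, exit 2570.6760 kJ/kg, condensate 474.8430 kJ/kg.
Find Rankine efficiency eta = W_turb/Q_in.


W = 713.1010 kJ/kg
Q_in = 2808.9340 kJ/kg
eta = 0.2539 = 25.3869%

eta = 25.3869%


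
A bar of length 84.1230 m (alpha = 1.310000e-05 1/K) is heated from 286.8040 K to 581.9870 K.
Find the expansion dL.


dT = 295.1830 K
dL = 1.310000e-05 * 84.1230 * 295.1830 = 0.325295 m
L_final = 84.448295 m

dL = 0.325295 m


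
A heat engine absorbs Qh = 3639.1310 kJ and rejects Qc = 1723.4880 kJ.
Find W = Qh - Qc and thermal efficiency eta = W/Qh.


W = 3639.1310 - 1723.4880 = 1915.6430 kJ
eta = 1915.6430 / 3639.1310 = 0.5264 = 52.6401%

W = 1915.6430 kJ, eta = 52.6401%


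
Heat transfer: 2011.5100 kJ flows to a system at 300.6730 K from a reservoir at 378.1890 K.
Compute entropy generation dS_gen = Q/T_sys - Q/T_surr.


dS_sys = 2011.5100/300.6730 = 6.6900 kJ/K
dS_surr = -2011.5100/378.1890 = -5.3188 kJ/K
dS_gen = 6.6900 - 5.3188 = 1.3712 kJ/K (irreversible)

dS_gen = 1.3712 kJ/K, irreversible


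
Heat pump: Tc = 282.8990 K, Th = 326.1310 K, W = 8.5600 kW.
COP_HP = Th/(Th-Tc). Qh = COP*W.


COP = 326.1310 / 43.2320 = 7.5437
Qh = 7.5437 * 8.5600 = 64.5744 kW

COP = 7.5437, Qh = 64.5744 kW


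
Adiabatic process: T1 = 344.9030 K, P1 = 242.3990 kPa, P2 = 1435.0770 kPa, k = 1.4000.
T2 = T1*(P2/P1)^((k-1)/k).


(k-1)/k = 0.2857
(P2/P1)^exp = 1.6621
T2 = 344.9030 * 1.6621 = 573.2800 K

573.2800 K


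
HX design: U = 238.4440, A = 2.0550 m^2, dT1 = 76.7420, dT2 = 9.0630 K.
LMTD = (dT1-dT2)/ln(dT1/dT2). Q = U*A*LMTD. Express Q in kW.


LMTD = 31.6812 K
Q = 238.4440 * 2.0550 * 31.6812 = 15523.8806 W = 15.5239 kW

15.5239 kW


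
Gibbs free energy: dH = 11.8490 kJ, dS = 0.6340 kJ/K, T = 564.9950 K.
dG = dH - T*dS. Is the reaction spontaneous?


T*dS = 564.9950 * 0.6340 = 358.2068 kJ
dG = 11.8490 - 358.2068 = -346.3578 kJ (spontaneous)

dG = -346.3578 kJ, spontaneous


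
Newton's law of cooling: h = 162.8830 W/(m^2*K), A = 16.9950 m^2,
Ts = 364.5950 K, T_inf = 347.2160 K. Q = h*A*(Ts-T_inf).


dT = 17.3790 K
Q = 162.8830 * 16.9950 * 17.3790 = 48108.4885 W

48108.4885 W


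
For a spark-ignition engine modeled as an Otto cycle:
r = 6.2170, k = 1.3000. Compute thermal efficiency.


r^(k-1) = 1.7301
eta = 1 - 1/1.7301 = 0.4220 = 42.2003%

42.2003%


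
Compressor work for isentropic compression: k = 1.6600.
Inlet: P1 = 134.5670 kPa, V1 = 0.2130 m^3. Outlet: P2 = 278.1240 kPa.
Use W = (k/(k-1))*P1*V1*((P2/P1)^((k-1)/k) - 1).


(k-1)/k = 0.3976
(P2/P1)^exp = 1.3346
W = 2.5152 * 134.5670 * 0.2130 * (1.3346 - 1) = 24.1237 kJ

24.1237 kJ


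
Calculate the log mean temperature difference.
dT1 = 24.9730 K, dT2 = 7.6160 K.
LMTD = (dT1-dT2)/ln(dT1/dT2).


dT1/dT2 = 3.2790
ln(dT1/dT2) = 1.1875
LMTD = 17.3570 / 1.1875 = 14.6159 K

14.6159 K


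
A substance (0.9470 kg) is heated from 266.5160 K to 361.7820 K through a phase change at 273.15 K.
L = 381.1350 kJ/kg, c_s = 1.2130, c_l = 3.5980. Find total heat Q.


Q1 (sensible, solid) = 0.9470 * 1.2130 * 6.6340 = 7.6205 kJ
Q2 (latent) = 0.9470 * 381.1350 = 360.9348 kJ
Q3 (sensible, liquid) = 0.9470 * 3.5980 * 88.6320 = 301.9963 kJ
Q_total = 670.5517 kJ

670.5517 kJ


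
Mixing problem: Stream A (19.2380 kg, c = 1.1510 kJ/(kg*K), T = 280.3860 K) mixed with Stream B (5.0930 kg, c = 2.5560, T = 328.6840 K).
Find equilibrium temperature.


num = 10487.2822
den = 35.1606
Tf = 298.2676 K

298.2676 K


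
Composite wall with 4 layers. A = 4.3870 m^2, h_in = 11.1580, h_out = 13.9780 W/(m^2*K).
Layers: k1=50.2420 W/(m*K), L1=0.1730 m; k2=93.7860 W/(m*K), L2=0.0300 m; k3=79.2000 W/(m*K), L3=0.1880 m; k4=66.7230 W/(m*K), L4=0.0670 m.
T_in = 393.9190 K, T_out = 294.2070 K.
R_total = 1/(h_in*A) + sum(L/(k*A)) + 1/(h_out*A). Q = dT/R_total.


R_conv_in = 1/(11.1580*4.3870) = 0.0204
R_1 = 0.1730/(50.2420*4.3870) = 0.0008
R_2 = 0.0300/(93.7860*4.3870) = 7.2915e-05
R_3 = 0.1880/(79.2000*4.3870) = 0.0005
R_4 = 0.0670/(66.7230*4.3870) = 0.0002
R_conv_out = 1/(13.9780*4.3870) = 0.0163
R_total = 0.0384 K/W
Q = 99.7120 / 0.0384 = 2599.0876 W

R_total = 0.0384 K/W, Q = 2599.0876 W


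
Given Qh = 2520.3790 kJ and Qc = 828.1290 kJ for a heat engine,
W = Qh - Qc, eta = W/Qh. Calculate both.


W = 2520.3790 - 828.1290 = 1692.2500 kJ
eta = 1692.2500 / 2520.3790 = 0.6714 = 67.1427%

W = 1692.2500 kJ, eta = 67.1427%


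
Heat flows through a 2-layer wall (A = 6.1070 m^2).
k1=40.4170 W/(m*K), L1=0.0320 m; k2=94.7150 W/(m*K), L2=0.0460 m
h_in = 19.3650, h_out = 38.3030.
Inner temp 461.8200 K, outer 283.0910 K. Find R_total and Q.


R_conv_in = 1/(19.3650*6.1070) = 0.0085
R_1 = 0.0320/(40.4170*6.1070) = 0.0001
R_2 = 0.0460/(94.7150*6.1070) = 7.9526e-05
R_conv_out = 1/(38.3030*6.1070) = 0.0043
R_total = 0.0129 K/W
Q = 178.7290 / 0.0129 = 13812.1320 W

R_total = 0.0129 K/W, Q = 13812.1320 W


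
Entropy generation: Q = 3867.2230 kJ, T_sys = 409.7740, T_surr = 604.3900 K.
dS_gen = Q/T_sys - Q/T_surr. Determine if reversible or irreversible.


dS_sys = 3867.2230/409.7740 = 9.4375 kJ/K
dS_surr = -3867.2230/604.3900 = -6.3986 kJ/K
dS_gen = 9.4375 - 6.3986 = 3.0389 kJ/K (irreversible)

dS_gen = 3.0389 kJ/K, irreversible


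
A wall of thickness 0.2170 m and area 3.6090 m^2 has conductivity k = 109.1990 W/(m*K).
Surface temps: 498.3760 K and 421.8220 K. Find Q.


dT = 76.5540 K
Q = 109.1990 * 3.6090 * 76.5540 / 0.2170 = 139031.6565 W

139031.6565 W


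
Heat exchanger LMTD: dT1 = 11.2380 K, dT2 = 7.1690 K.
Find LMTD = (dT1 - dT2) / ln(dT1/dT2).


dT1/dT2 = 1.5676
ln(dT1/dT2) = 0.4495
LMTD = 4.0690 / 0.4495 = 9.0516 K

9.0516 K


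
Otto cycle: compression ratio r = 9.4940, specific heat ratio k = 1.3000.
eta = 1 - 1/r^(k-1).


r^(k-1) = 1.9644
eta = 1 - 1/1.9644 = 0.4909 = 49.0944%

49.0944%


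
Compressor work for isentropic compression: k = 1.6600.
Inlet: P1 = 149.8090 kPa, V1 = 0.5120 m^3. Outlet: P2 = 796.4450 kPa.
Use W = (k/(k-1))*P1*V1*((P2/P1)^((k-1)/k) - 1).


(k-1)/k = 0.3976
(P2/P1)^exp = 1.9431
W = 2.5152 * 149.8090 * 0.5120 * (1.9431 - 1) = 181.9437 kJ

181.9437 kJ


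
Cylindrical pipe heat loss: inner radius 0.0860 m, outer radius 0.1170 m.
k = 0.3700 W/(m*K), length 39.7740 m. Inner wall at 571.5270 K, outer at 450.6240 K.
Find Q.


dT = 120.9030 K
ln(ro/ri) = 0.3078
Q = 2*pi*0.3700*39.7740*120.9030 / 0.3078 = 36317.1483 W

36317.1483 W


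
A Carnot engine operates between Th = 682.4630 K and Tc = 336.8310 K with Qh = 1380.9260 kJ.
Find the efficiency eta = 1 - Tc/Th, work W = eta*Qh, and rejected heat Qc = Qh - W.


eta = 1 - 336.8310/682.4630 = 0.5064
W = 0.5064 * 1380.9260 = 699.3672 kJ
Qc = 1380.9260 - 699.3672 = 681.5588 kJ

eta = 50.6448%, W = 699.3672 kJ, Qc = 681.5588 kJ


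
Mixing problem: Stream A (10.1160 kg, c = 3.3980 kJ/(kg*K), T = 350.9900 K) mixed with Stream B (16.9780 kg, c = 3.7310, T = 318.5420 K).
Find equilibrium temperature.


num = 32243.0061
den = 97.7191
Tf = 329.9561 K

329.9561 K


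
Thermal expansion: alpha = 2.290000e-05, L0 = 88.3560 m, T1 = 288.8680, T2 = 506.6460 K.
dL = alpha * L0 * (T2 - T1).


dT = 217.7780 K
dL = 2.290000e-05 * 88.3560 * 217.7780 = 0.440642 m
L_final = 88.796642 m

dL = 0.440642 m


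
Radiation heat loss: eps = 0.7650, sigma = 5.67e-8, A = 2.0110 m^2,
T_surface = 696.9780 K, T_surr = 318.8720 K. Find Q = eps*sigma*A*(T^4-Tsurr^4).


T^4 = 2.3598e+11
Tsurr^4 = 1.0339e+10
Q = 0.7650 * 5.67e-8 * 2.0110 * 2.2564e+11 = 19682.3209 W

19682.3209 W


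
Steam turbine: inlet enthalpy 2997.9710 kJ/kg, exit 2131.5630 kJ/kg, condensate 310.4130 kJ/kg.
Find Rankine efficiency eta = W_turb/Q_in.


W = 866.4080 kJ/kg
Q_in = 2687.5580 kJ/kg
eta = 0.3224 = 32.2377%

eta = 32.2377%


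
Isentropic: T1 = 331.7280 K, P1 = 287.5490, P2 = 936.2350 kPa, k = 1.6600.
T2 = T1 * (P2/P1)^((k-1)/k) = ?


(k-1)/k = 0.3976
(P2/P1)^exp = 1.5989
T2 = 331.7280 * 1.5989 = 530.4152 K

530.4152 K


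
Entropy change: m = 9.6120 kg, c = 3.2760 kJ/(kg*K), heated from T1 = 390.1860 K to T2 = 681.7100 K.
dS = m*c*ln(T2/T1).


T2/T1 = 1.7471
ln(T2/T1) = 0.5580
dS = 9.6120 * 3.2760 * 0.5580 = 17.5702 kJ/K

17.5702 kJ/K


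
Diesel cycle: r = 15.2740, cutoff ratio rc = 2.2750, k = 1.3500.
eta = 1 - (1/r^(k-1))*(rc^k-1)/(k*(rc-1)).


r^(k-1) = 2.5965
rc^k = 3.0334
eta = 0.5450 = 54.5024%

54.5024%


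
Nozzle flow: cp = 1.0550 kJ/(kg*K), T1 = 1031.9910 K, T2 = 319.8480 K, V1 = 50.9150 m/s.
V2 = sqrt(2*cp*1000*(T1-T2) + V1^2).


dT = 712.1430 K
2*cp*1000*dT = 1502621.7300
V1^2 = 2592.3372
V2 = sqrt(1505214.0672) = 1226.8717 m/s

1226.8717 m/s


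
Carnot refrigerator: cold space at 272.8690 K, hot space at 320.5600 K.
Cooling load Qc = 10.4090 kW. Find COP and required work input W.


COP = 272.8690 / 47.6910 = 5.7216
W = 10.4090 / 5.7216 = 1.8192 kW

COP = 5.7216, W = 1.8192 kW


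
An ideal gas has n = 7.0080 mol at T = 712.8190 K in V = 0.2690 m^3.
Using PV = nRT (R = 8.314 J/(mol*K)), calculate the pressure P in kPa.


P = nRT/V = 7.0080 * 8.314 * 712.8190 / 0.2690
= 41532.0512 / 0.2690 = 154394.2423 Pa = 154.3942 kPa

154.3942 kPa


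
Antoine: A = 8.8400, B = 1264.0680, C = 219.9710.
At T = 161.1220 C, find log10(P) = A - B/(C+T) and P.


C+T = 381.0930
B/(C+T) = 3.3170
log10(P) = 8.8400 - 3.3170 = 5.5230
P = 10^5.5230 = 333461.6315 mmHg

333461.6315 mmHg


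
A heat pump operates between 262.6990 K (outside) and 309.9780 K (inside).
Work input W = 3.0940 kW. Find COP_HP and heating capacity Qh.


COP = 309.9780 / 47.2790 = 6.5564
Qh = 6.5564 * 3.0940 = 20.2854 kW

COP = 6.5564, Qh = 20.2854 kW


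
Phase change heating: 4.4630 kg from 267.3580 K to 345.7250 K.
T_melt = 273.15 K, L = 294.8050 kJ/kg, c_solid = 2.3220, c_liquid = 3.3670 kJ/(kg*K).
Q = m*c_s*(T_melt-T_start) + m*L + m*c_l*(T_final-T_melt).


Q1 (sensible, solid) = 4.4630 * 2.3220 * 5.7920 = 60.0230 kJ
Q2 (latent) = 4.4630 * 294.8050 = 1315.7147 kJ
Q3 (sensible, liquid) = 4.4630 * 3.3670 * 72.5750 = 1090.5788 kJ
Q_total = 2466.3165 kJ

2466.3165 kJ


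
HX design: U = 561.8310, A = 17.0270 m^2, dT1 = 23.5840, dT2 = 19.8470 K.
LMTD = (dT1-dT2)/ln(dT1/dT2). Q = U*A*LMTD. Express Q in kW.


LMTD = 21.6618 K
Q = 561.8310 * 17.0270 * 21.6618 = 207223.2229 W = 207.2232 kW

207.2232 kW


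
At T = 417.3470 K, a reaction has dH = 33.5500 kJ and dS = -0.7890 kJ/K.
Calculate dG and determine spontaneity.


T*dS = 417.3470 * -0.7890 = -329.2868 kJ
dG = 33.5500 + 329.2868 = 362.8368 kJ (non-spontaneous)

dG = 362.8368 kJ, non-spontaneous


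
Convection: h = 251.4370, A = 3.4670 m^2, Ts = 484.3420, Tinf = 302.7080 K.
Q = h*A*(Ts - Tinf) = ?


dT = 181.6340 K
Q = 251.4370 * 3.4670 * 181.6340 = 158336.1844 W

158336.1844 W


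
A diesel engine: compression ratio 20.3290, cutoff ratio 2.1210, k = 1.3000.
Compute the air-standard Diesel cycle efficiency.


r^(k-1) = 2.4685
rc^k = 2.6577
eta = 0.5392 = 53.9195%

53.9195%


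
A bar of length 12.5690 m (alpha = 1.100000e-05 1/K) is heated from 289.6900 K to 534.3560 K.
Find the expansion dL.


dT = 244.6660 K
dL = 1.100000e-05 * 12.5690 * 244.6660 = 0.033827 m
L_final = 12.602827 m

dL = 0.033827 m


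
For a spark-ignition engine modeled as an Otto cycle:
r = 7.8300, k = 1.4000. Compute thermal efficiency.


r^(k-1) = 2.2777
eta = 1 - 1/2.2777 = 0.5610 = 56.0969%

56.0969%


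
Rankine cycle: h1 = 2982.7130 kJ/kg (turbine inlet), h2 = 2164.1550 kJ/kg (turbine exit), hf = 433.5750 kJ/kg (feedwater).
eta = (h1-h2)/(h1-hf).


W = 818.5580 kJ/kg
Q_in = 2549.1380 kJ/kg
eta = 0.3211 = 32.1112%

eta = 32.1112%


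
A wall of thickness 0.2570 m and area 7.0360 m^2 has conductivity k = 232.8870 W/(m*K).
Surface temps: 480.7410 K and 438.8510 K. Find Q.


dT = 41.8900 K
Q = 232.8870 * 7.0360 * 41.8900 / 0.2570 = 267084.2721 W

267084.2721 W


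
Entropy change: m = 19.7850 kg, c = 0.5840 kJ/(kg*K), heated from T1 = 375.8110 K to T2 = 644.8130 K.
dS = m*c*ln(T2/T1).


T2/T1 = 1.7158
ln(T2/T1) = 0.5399
dS = 19.7850 * 0.5840 * 0.5399 = 6.2379 kJ/K

6.2379 kJ/K


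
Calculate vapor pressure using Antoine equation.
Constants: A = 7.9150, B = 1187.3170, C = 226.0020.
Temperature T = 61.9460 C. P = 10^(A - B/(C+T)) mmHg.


C+T = 287.9480
B/(C+T) = 4.1234
log10(P) = 7.9150 - 4.1234 = 3.7916
P = 10^3.7916 = 6189.0933 mmHg

6189.0933 mmHg


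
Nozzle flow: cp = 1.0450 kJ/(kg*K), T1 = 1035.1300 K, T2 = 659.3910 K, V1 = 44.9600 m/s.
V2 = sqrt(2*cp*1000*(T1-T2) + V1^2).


dT = 375.7390 K
2*cp*1000*dT = 785294.5100
V1^2 = 2021.4016
V2 = sqrt(787315.9116) = 887.3082 m/s

887.3082 m/s


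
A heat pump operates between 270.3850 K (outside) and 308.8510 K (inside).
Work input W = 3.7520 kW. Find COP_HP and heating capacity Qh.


COP = 308.8510 / 38.4660 = 8.0292
Qh = 8.0292 * 3.7520 = 30.1255 kW

COP = 8.0292, Qh = 30.1255 kW


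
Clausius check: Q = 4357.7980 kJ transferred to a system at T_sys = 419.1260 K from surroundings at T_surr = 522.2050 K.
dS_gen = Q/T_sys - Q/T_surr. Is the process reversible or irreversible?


dS_sys = 4357.7980/419.1260 = 10.3973 kJ/K
dS_surr = -4357.7980/522.2050 = -8.3450 kJ/K
dS_gen = 10.3973 - 8.3450 = 2.0524 kJ/K (irreversible)

dS_gen = 2.0524 kJ/K, irreversible


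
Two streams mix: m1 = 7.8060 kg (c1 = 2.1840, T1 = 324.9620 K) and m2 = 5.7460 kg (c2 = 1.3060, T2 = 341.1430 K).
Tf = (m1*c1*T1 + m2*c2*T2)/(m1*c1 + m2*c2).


num = 8100.0822
den = 24.5526
Tf = 329.9076 K

329.9076 K


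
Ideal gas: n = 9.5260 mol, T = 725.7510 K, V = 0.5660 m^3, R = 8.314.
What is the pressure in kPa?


P = nRT/V = 9.5260 * 8.314 * 725.7510 / 0.5660
= 57478.8725 / 0.5660 = 101552.7782 Pa = 101.5528 kPa

101.5528 kPa


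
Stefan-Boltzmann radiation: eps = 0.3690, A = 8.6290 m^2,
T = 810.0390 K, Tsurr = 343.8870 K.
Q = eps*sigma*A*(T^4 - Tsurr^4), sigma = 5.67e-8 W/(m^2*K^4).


T^4 = 4.3055e+11
Tsurr^4 = 1.3985e+10
Q = 0.3690 * 5.67e-8 * 8.6290 * 4.1657e+11 = 75206.0499 W

75206.0499 W


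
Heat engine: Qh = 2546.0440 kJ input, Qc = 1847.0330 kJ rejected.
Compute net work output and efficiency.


W = 2546.0440 - 1847.0330 = 699.0110 kJ
eta = 699.0110 / 2546.0440 = 0.2745 = 27.4548%

W = 699.0110 kJ, eta = 27.4548%


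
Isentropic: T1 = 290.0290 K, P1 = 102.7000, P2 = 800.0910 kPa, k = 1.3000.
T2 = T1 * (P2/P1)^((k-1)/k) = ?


(k-1)/k = 0.2308
(P2/P1)^exp = 1.6060
T2 = 290.0290 * 1.6060 = 465.7878 K

465.7878 K


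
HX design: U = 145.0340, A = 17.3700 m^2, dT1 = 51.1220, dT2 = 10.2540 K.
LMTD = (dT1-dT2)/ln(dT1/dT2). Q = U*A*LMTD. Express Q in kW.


LMTD = 25.4384 K
Q = 145.0340 * 17.3700 * 25.4384 = 64085.4704 W = 64.0855 kW

64.0855 kW


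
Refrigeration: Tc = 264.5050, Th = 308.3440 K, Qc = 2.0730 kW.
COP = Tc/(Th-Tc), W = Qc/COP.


COP = 264.5050 / 43.8390 = 6.0336
W = 2.0730 / 6.0336 = 0.3436 kW

COP = 6.0336, W = 0.3436 kW


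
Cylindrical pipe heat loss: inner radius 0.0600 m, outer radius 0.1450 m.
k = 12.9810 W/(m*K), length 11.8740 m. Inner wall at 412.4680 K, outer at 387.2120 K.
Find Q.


dT = 25.2560 K
ln(ro/ri) = 0.8824
Q = 2*pi*12.9810*11.8740*25.2560 / 0.8824 = 27719.7595 W

27719.7595 W


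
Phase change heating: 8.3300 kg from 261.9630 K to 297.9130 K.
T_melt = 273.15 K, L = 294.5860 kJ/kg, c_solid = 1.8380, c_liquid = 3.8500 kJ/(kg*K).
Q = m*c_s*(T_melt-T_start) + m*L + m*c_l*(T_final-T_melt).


Q1 (sensible, solid) = 8.3300 * 1.8380 * 11.1870 = 171.2790 kJ
Q2 (latent) = 8.3300 * 294.5860 = 2453.9014 kJ
Q3 (sensible, liquid) = 8.3300 * 3.8500 * 24.7630 = 794.1618 kJ
Q_total = 3419.3422 kJ

3419.3422 kJ


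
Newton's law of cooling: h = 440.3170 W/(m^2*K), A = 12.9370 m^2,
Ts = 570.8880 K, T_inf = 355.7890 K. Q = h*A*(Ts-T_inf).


dT = 215.0990 K
Q = 440.3170 * 12.9370 * 215.0990 = 1225285.8630 W

1225285.8630 W


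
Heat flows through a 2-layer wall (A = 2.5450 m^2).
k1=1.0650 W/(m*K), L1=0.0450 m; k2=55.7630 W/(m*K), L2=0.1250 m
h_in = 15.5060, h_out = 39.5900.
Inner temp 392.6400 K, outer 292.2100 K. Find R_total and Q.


R_conv_in = 1/(15.5060*2.5450) = 0.0253
R_1 = 0.0450/(1.0650*2.5450) = 0.0166
R_2 = 0.1250/(55.7630*2.5450) = 0.0009
R_conv_out = 1/(39.5900*2.5450) = 0.0099
R_total = 0.0527 K/W
Q = 100.4300 / 0.0527 = 1903.9363 W

R_total = 0.0527 K/W, Q = 1903.9363 W


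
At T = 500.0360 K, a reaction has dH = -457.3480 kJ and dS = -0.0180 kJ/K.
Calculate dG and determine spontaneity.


T*dS = 500.0360 * -0.0180 = -9.0006 kJ
dG = -457.3480 + 9.0006 = -448.3474 kJ (spontaneous)

dG = -448.3474 kJ, spontaneous


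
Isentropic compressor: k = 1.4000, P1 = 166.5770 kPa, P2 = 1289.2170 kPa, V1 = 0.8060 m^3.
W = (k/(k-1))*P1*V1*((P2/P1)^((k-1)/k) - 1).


(k-1)/k = 0.2857
(P2/P1)^exp = 1.7944
W = 3.5000 * 166.5770 * 0.8060 * (1.7944 - 1) = 373.2959 kJ

373.2959 kJ


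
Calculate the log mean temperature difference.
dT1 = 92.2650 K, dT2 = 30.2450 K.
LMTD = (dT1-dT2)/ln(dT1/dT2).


dT1/dT2 = 3.0506
ln(dT1/dT2) = 1.1153
LMTD = 62.0200 / 1.1153 = 55.6067 K

55.6067 K


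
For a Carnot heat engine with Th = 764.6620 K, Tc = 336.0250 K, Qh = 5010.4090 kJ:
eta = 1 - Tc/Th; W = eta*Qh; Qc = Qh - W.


eta = 1 - 336.0250/764.6620 = 0.5606
W = 0.5606 * 5010.4090 = 2808.6222 kJ
Qc = 5010.4090 - 2808.6222 = 2201.7868 kJ

eta = 56.0557%, W = 2808.6222 kJ, Qc = 2201.7868 kJ


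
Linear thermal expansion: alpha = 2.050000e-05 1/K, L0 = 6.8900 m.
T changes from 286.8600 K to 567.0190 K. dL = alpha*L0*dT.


dT = 280.1590 K
dL = 2.050000e-05 * 6.8900 * 280.1590 = 0.039571 m
L_final = 6.929571 m

dL = 0.039571 m


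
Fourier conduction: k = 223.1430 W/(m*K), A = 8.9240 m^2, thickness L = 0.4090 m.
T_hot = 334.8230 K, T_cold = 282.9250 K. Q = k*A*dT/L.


dT = 51.8980 K
Q = 223.1430 * 8.9240 * 51.8980 / 0.4090 = 252679.5780 W

252679.5780 W


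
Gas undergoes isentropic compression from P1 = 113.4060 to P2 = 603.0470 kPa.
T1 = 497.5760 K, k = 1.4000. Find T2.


(k-1)/k = 0.2857
(P2/P1)^exp = 1.6119
T2 = 497.5760 * 1.6119 = 802.0595 K

802.0595 K


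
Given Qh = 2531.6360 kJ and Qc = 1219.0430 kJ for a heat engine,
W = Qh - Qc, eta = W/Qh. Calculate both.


W = 2531.6360 - 1219.0430 = 1312.5930 kJ
eta = 1312.5930 / 2531.6360 = 0.5185 = 51.8476%

W = 1312.5930 kJ, eta = 51.8476%


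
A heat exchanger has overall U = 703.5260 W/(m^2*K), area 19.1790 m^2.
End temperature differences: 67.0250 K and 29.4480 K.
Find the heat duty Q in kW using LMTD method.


LMTD = 45.6897 K
Q = 703.5260 * 19.1790 * 45.6897 = 616487.3314 W = 616.4873 kW

616.4873 kW


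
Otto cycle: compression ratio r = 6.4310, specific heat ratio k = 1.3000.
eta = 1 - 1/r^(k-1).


r^(k-1) = 1.7478
eta = 1 - 1/1.7478 = 0.4278 = 42.7841%

42.7841%


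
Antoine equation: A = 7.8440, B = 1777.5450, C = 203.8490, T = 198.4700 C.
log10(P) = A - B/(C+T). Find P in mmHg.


C+T = 402.3190
B/(C+T) = 4.4182
log10(P) = 7.8440 - 4.4182 = 3.4258
P = 10^3.4258 = 2665.3380 mmHg

2665.3380 mmHg


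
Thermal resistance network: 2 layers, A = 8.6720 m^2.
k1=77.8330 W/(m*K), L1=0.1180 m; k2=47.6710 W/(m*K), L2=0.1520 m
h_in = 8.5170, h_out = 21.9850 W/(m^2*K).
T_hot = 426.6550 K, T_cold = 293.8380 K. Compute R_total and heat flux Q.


R_conv_in = 1/(8.5170*8.6720) = 0.0135
R_1 = 0.1180/(77.8330*8.6720) = 0.0002
R_2 = 0.1520/(47.6710*8.6720) = 0.0004
R_conv_out = 1/(21.9850*8.6720) = 0.0052
R_total = 0.0193 K/W
Q = 132.8170 / 0.0193 = 6872.1519 W

R_total = 0.0193 K/W, Q = 6872.1519 W


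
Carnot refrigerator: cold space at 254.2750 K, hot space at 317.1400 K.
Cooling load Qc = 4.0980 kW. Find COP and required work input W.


COP = 254.2750 / 62.8650 = 4.0448
W = 4.0980 / 4.0448 = 1.0132 kW

COP = 4.0448, W = 1.0132 kW


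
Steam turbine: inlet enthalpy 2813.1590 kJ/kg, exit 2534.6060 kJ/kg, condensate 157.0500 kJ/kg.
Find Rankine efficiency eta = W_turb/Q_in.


W = 278.5530 kJ/kg
Q_in = 2656.1090 kJ/kg
eta = 0.1049 = 10.4873%

eta = 10.4873%


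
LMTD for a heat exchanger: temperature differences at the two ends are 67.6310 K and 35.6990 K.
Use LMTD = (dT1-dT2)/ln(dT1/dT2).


dT1/dT2 = 1.8945
ln(dT1/dT2) = 0.6389
LMTD = 31.9320 / 0.6389 = 49.9762 K

49.9762 K


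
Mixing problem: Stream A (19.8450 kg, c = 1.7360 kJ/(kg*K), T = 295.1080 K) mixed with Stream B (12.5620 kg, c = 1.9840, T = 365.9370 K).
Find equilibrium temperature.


num = 19286.9929
den = 59.3739
Tf = 324.8394 K

324.8394 K


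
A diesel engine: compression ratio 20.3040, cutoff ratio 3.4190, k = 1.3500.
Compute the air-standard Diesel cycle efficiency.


r^(k-1) = 2.8685
rc^k = 5.2573
eta = 0.5455 = 54.5523%

54.5523%


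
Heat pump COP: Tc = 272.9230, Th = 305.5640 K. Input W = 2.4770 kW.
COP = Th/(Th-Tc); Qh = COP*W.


COP = 305.5640 / 32.6410 = 9.3614
Qh = 9.3614 * 2.4770 = 23.1881 kW

COP = 9.3614, Qh = 23.1881 kW


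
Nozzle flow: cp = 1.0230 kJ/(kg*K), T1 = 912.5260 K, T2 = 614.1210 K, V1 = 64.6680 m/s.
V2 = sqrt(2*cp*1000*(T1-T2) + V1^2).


dT = 298.4050 K
2*cp*1000*dT = 610536.6300
V1^2 = 4181.9502
V2 = sqrt(614718.5802) = 784.0399 m/s

784.0399 m/s


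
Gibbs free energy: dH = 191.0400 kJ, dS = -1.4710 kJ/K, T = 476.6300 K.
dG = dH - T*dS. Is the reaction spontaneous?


T*dS = 476.6300 * -1.4710 = -701.1227 kJ
dG = 191.0400 + 701.1227 = 892.1627 kJ (non-spontaneous)

dG = 892.1627 kJ, non-spontaneous


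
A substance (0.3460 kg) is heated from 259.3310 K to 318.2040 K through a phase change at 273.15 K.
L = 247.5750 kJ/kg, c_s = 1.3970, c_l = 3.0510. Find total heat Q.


Q1 (sensible, solid) = 0.3460 * 1.3970 * 13.8190 = 6.6796 kJ
Q2 (latent) = 0.3460 * 247.5750 = 85.6609 kJ
Q3 (sensible, liquid) = 0.3460 * 3.0510 * 45.0540 = 47.5611 kJ
Q_total = 139.9016 kJ

139.9016 kJ


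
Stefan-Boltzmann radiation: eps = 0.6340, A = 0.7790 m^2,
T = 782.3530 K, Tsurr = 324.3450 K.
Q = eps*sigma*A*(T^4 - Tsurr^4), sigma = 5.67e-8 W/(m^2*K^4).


T^4 = 3.7464e+11
Tsurr^4 = 1.1067e+10
Q = 0.6340 * 5.67e-8 * 0.7790 * 3.6357e+11 = 10181.1820 W

10181.1820 W


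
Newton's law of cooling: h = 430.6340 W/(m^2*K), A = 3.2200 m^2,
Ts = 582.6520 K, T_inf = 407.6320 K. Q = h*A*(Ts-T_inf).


dT = 175.0200 K
Q = 430.6340 * 3.2200 * 175.0200 = 242689.9918 W

242689.9918 W


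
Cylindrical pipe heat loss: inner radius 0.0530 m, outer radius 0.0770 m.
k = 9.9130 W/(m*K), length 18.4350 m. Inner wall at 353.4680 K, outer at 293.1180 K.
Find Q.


dT = 60.3500 K
ln(ro/ri) = 0.3735
Q = 2*pi*9.9130*18.4350*60.3500 / 0.3735 = 185523.5637 W

185523.5637 W


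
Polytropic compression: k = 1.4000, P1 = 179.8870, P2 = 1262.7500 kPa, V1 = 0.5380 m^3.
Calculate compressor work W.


(k-1)/k = 0.2857
(P2/P1)^exp = 1.7450
W = 3.5000 * 179.8870 * 0.5380 * (1.7450 - 1) = 252.3648 kJ

252.3648 kJ


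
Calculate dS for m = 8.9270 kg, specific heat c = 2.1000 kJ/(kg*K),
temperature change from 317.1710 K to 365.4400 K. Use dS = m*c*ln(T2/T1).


T2/T1 = 1.1522
ln(T2/T1) = 0.1417
dS = 8.9270 * 2.1000 * 0.1417 = 2.6557 kJ/K

2.6557 kJ/K


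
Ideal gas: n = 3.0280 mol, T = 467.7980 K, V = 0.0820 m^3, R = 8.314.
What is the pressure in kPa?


P = nRT/V = 3.0280 * 8.314 * 467.7980 / 0.0820
= 11776.7173 / 0.0820 = 143618.5042 Pa = 143.6185 kPa

143.6185 kPa


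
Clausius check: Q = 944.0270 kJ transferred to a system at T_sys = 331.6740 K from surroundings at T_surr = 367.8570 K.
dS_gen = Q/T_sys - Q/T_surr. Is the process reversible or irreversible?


dS_sys = 944.0270/331.6740 = 2.8462 kJ/K
dS_surr = -944.0270/367.8570 = -2.5663 kJ/K
dS_gen = 2.8462 - 2.5663 = 0.2800 kJ/K (irreversible)

dS_gen = 0.2800 kJ/K, irreversible


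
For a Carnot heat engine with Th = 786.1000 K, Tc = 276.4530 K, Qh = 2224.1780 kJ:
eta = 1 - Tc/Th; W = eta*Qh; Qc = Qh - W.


eta = 1 - 276.4530/786.1000 = 0.6483
W = 0.6483 * 2224.1780 = 1441.9866 kJ
Qc = 2224.1780 - 1441.9866 = 782.1914 kJ

eta = 64.8323%, W = 1441.9866 kJ, Qc = 782.1914 kJ


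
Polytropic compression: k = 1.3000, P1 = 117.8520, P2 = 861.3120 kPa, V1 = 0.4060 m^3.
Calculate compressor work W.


(k-1)/k = 0.2308
(P2/P1)^exp = 1.5825
W = 4.3333 * 117.8520 * 0.4060 * (1.5825 - 1) = 120.7762 kJ

120.7762 kJ


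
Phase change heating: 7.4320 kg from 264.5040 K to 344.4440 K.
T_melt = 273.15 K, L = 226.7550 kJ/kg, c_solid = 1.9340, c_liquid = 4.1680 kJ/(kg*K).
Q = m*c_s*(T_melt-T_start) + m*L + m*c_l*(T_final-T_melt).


Q1 (sensible, solid) = 7.4320 * 1.9340 * 8.6460 = 124.2732 kJ
Q2 (latent) = 7.4320 * 226.7550 = 1685.2432 kJ
Q3 (sensible, liquid) = 7.4320 * 4.1680 * 71.2940 = 2208.4440 kJ
Q_total = 4017.9603 kJ

4017.9603 kJ


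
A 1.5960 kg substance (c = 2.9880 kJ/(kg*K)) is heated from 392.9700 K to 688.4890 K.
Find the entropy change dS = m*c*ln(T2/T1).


T2/T1 = 1.7520
ln(T2/T1) = 0.5608
dS = 1.5960 * 2.9880 * 0.5608 = 2.6742 kJ/K

2.6742 kJ/K


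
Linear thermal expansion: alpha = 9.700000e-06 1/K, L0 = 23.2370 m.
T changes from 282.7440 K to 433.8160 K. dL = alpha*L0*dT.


dT = 151.0720 K
dL = 9.700000e-06 * 23.2370 * 151.0720 = 0.034051 m
L_final = 23.271051 m

dL = 0.034051 m


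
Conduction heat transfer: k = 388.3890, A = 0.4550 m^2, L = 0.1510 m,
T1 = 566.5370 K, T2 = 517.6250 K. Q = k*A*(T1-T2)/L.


dT = 48.9120 K
Q = 388.3890 * 0.4550 * 48.9120 / 0.1510 = 57242.2626 W

57242.2626 W


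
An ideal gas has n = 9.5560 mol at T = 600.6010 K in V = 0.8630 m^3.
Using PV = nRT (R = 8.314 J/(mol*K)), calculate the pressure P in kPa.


P = nRT/V = 9.5560 * 8.314 * 600.6010 / 0.8630
= 47716.8990 / 0.8630 = 55291.8876 Pa = 55.2919 kPa

55.2919 kPa


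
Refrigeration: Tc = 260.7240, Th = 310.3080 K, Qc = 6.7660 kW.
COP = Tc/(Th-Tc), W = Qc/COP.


COP = 260.7240 / 49.5840 = 5.2582
W = 6.7660 / 5.2582 = 1.2867 kW

COP = 5.2582, W = 1.2867 kW


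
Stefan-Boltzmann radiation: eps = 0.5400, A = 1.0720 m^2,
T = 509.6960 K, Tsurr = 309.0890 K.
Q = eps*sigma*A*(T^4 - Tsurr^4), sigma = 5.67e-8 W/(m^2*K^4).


T^4 = 6.7491e+10
Tsurr^4 = 9.1271e+09
Q = 0.5400 * 5.67e-8 * 1.0720 * 5.8364e+10 = 1915.6430 W

1915.6430 W


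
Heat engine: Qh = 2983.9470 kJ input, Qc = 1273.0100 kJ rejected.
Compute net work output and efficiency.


W = 2983.9470 - 1273.0100 = 1710.9370 kJ
eta = 1710.9370 / 2983.9470 = 0.5734 = 57.3380%

W = 1710.9370 kJ, eta = 57.3380%


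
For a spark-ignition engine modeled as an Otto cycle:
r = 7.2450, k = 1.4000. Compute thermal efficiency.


r^(k-1) = 2.2081
eta = 1 - 1/2.2081 = 0.5471 = 54.7118%

54.7118%


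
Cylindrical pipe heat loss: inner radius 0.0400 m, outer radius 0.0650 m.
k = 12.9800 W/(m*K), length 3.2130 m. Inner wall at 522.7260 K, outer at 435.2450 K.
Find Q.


dT = 87.4810 K
ln(ro/ri) = 0.4855
Q = 2*pi*12.9800*3.2130*87.4810 / 0.4855 = 47215.3050 W

47215.3050 W


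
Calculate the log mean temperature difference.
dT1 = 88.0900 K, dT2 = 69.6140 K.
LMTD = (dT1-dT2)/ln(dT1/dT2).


dT1/dT2 = 1.2654
ln(dT1/dT2) = 0.2354
LMTD = 18.4760 / 0.2354 = 78.4899 K

78.4899 K


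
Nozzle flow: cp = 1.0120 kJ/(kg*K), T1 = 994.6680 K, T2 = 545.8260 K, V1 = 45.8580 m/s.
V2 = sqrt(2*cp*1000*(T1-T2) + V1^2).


dT = 448.8420 K
2*cp*1000*dT = 908456.2080
V1^2 = 2102.9562
V2 = sqrt(910559.1642) = 954.2322 m/s

954.2322 m/s


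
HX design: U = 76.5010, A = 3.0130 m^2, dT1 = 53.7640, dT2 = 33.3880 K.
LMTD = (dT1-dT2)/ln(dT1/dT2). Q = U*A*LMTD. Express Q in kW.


LMTD = 42.7701 K
Q = 76.5010 * 3.0130 * 42.7701 = 9858.4025 W = 9.8584 kW

9.8584 kW


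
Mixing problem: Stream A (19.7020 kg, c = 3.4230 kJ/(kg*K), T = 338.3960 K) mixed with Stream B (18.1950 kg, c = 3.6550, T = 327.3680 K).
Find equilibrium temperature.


num = 44592.2720
den = 133.9427
Tf = 332.9206 K

332.9206 K


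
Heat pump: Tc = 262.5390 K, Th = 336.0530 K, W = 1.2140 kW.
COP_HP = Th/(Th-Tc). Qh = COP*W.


COP = 336.0530 / 73.5140 = 4.5713
Qh = 4.5713 * 1.2140 = 5.5495 kW

COP = 4.5713, Qh = 5.5495 kW


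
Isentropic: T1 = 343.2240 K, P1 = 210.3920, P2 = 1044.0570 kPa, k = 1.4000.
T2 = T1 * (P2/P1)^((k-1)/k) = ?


(k-1)/k = 0.2857
(P2/P1)^exp = 1.5804
T2 = 343.2240 * 1.5804 = 542.4349 K

542.4349 K


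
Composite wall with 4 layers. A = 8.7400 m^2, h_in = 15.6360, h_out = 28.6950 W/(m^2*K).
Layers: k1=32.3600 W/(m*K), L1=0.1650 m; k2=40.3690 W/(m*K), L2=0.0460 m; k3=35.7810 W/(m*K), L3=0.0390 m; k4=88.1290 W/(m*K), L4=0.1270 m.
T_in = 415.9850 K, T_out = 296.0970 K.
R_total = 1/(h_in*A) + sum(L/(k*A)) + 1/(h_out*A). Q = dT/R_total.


R_conv_in = 1/(15.6360*8.7400) = 0.0073
R_1 = 0.1650/(32.3600*8.7400) = 0.0006
R_2 = 0.0460/(40.3690*8.7400) = 0.0001
R_3 = 0.0390/(35.7810*8.7400) = 0.0001
R_4 = 0.1270/(88.1290*8.7400) = 0.0002
R_conv_out = 1/(28.6950*8.7400) = 0.0040
R_total = 0.0123 K/W
Q = 119.8880 / 0.0123 = 9740.4988 W

R_total = 0.0123 K/W, Q = 9740.4988 W


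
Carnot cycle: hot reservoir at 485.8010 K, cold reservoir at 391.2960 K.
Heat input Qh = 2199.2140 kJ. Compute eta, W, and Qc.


eta = 1 - 391.2960/485.8010 = 0.1945
W = 0.1945 * 2199.2140 = 427.8227 kJ
Qc = 2199.2140 - 427.8227 = 1771.3913 kJ

eta = 19.4534%, W = 427.8227 kJ, Qc = 1771.3913 kJ


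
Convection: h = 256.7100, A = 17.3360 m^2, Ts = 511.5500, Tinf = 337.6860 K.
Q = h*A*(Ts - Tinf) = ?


dT = 173.8640 K
Q = 256.7100 * 17.3360 * 173.8640 = 773751.2293 W

773751.2293 W


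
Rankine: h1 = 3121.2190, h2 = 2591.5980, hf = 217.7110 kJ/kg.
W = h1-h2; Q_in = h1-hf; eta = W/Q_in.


W = 529.6210 kJ/kg
Q_in = 2903.5080 kJ/kg
eta = 0.1824 = 18.2407%

eta = 18.2407%


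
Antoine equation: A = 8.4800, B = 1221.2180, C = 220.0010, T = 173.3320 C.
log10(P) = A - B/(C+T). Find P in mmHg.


C+T = 393.3330
B/(C+T) = 3.1048
log10(P) = 8.4800 - 3.1048 = 5.3752
P = 10^5.3752 = 237249.7937 mmHg

237249.7937 mmHg


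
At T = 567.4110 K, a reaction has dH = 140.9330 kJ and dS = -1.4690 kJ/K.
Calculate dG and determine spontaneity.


T*dS = 567.4110 * -1.4690 = -833.5268 kJ
dG = 140.9330 + 833.5268 = 974.4598 kJ (non-spontaneous)

dG = 974.4598 kJ, non-spontaneous


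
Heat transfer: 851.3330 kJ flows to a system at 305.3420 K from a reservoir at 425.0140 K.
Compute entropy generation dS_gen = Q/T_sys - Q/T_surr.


dS_sys = 851.3330/305.3420 = 2.7881 kJ/K
dS_surr = -851.3330/425.0140 = -2.0031 kJ/K
dS_gen = 2.7881 - 2.0031 = 0.7851 kJ/K (irreversible)

dS_gen = 0.7851 kJ/K, irreversible


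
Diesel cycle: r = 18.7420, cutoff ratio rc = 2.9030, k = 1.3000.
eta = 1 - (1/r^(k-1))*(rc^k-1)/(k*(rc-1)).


r^(k-1) = 2.4090
rc^k = 3.9967
eta = 0.4972 = 49.7176%

49.7176%


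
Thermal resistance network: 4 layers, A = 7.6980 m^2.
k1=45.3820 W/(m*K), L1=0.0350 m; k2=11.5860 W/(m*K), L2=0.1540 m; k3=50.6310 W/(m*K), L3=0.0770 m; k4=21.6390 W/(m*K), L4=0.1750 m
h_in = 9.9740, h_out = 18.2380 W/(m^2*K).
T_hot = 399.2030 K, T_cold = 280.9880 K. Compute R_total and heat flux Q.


R_conv_in = 1/(9.9740*7.6980) = 0.0130
R_1 = 0.0350/(45.3820*7.6980) = 0.0001
R_2 = 0.1540/(11.5860*7.6980) = 0.0017
R_3 = 0.0770/(50.6310*7.6980) = 0.0002
R_4 = 0.1750/(21.6390*7.6980) = 0.0011
R_conv_out = 1/(18.2380*7.6980) = 0.0071
R_total = 0.0232 K/W
Q = 118.2150 / 0.0232 = 5090.6614 W

R_total = 0.0232 K/W, Q = 5090.6614 W


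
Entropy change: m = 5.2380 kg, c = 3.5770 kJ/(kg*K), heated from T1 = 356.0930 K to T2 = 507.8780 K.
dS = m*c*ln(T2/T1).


T2/T1 = 1.4263
ln(T2/T1) = 0.3550
dS = 5.2380 * 3.5770 * 0.3550 = 6.6523 kJ/K

6.6523 kJ/K


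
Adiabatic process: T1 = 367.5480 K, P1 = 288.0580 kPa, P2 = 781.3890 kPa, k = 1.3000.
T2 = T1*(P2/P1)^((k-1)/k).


(k-1)/k = 0.2308
(P2/P1)^exp = 1.2590
T2 = 367.5480 * 1.2590 = 462.7288 K

462.7288 K


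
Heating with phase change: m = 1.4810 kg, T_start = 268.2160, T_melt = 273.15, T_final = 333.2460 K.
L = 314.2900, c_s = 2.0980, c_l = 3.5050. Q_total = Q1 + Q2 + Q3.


Q1 (sensible, solid) = 1.4810 * 2.0980 * 4.9340 = 15.3306 kJ
Q2 (latent) = 1.4810 * 314.2900 = 465.4635 kJ
Q3 (sensible, liquid) = 1.4810 * 3.5050 * 60.0960 = 311.9526 kJ
Q_total = 792.7467 kJ

792.7467 kJ


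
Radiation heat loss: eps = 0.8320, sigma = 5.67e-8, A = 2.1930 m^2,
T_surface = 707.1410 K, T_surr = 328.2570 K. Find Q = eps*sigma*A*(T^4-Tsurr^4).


T^4 = 2.5005e+11
Tsurr^4 = 1.1611e+10
Q = 0.8320 * 5.67e-8 * 2.1930 * 2.3844e+11 = 24667.2112 W

24667.2112 W


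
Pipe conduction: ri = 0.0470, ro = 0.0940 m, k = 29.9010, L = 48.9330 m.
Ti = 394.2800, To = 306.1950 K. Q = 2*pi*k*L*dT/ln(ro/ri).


dT = 88.0850 K
ln(ro/ri) = 0.6931
Q = 2*pi*29.9010*48.9330*88.0850 / 0.6931 = 1168271.8745 W

1168271.8745 W


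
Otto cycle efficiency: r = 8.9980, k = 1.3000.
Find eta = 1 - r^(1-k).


r^(k-1) = 1.9331
eta = 1 - 1/1.9331 = 0.4827 = 48.2684%

48.2684%


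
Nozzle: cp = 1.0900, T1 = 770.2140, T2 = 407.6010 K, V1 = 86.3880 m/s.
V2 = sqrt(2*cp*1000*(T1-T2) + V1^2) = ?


dT = 362.6130 K
2*cp*1000*dT = 790496.3400
V1^2 = 7462.8865
V2 = sqrt(797959.2265) = 893.2856 m/s

893.2856 m/s


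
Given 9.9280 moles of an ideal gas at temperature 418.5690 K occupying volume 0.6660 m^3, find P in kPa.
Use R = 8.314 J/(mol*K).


P = nRT/V = 9.9280 * 8.314 * 418.5690 / 0.6660
= 34549.2679 / 0.6660 = 51875.7776 Pa = 51.8758 kPa

51.8758 kPa


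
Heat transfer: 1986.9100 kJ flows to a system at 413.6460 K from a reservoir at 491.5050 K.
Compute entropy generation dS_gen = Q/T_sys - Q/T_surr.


dS_sys = 1986.9100/413.6460 = 4.8034 kJ/K
dS_surr = -1986.9100/491.5050 = -4.0425 kJ/K
dS_gen = 4.8034 - 4.0425 = 0.7609 kJ/K (irreversible)

dS_gen = 0.7609 kJ/K, irreversible


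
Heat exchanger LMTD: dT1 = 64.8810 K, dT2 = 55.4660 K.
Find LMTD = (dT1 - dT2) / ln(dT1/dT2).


dT1/dT2 = 1.1697
ln(dT1/dT2) = 0.1568
LMTD = 9.4150 / 0.1568 = 60.0505 K

60.0505 K


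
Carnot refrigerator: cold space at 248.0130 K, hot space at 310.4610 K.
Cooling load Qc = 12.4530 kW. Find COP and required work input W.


COP = 248.0130 / 62.4480 = 3.9715
W = 12.4530 / 3.9715 = 3.1356 kW

COP = 3.9715, W = 3.1356 kW


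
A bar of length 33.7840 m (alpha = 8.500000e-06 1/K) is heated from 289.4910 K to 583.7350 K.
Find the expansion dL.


dT = 294.2440 K
dL = 8.500000e-06 * 33.7840 * 294.2440 = 0.084496 m
L_final = 33.868496 m

dL = 0.084496 m


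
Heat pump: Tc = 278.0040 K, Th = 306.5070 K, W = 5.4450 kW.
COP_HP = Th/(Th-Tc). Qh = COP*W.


COP = 306.5070 / 28.5030 = 10.7535
Qh = 10.7535 * 5.4450 = 58.5528 kW

COP = 10.7535, Qh = 58.5528 kW


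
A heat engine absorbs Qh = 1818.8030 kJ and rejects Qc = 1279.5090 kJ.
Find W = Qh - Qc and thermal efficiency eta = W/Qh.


W = 1818.8030 - 1279.5090 = 539.2940 kJ
eta = 539.2940 / 1818.8030 = 0.2965 = 29.6510%

W = 539.2940 kJ, eta = 29.6510%


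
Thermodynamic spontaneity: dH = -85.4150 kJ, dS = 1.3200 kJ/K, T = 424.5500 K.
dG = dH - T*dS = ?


T*dS = 424.5500 * 1.3200 = 560.4060 kJ
dG = -85.4150 - 560.4060 = -645.8210 kJ (spontaneous)

dG = -645.8210 kJ, spontaneous


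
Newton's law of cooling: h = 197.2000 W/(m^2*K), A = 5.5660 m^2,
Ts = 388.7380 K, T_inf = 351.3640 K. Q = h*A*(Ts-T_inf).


dT = 37.3740 K
Q = 197.2000 * 5.5660 * 37.3740 = 41022.2705 W

41022.2705 W


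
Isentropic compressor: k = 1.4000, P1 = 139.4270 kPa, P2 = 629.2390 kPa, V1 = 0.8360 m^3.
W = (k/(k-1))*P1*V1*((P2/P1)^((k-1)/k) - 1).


(k-1)/k = 0.2857
(P2/P1)^exp = 1.5381
W = 3.5000 * 139.4270 * 0.8360 * (1.5381 - 1) = 219.5345 kJ

219.5345 kJ


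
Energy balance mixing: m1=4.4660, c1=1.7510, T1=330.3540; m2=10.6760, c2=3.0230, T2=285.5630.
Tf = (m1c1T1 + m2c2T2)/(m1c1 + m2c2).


num = 11799.4882
den = 40.0935
Tf = 294.2992 K

294.2992 K


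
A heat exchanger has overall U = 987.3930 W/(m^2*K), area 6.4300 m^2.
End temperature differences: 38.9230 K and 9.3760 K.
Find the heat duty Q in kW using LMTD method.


LMTD = 20.7576 K
Q = 987.3930 * 6.4300 * 20.7576 = 131788.5419 W = 131.7885 kW

131.7885 kW


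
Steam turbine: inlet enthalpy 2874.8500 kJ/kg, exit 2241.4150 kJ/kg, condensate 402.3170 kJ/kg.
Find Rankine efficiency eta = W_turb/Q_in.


W = 633.4350 kJ/kg
Q_in = 2472.5330 kJ/kg
eta = 0.2562 = 25.6189%

eta = 25.6189%


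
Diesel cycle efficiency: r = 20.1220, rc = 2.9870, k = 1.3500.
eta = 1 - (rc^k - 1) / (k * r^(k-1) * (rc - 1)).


r^(k-1) = 2.8595
rc^k = 4.3809
eta = 0.5592 = 55.9221%

55.9221%


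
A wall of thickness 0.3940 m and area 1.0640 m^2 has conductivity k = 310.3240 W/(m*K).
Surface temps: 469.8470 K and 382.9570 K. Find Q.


dT = 86.8900 K
Q = 310.3240 * 1.0640 * 86.8900 / 0.3940 = 72816.6287 W

72816.6287 W


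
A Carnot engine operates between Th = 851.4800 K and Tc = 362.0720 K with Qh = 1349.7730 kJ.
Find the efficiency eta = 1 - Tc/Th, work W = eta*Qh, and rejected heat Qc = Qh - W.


eta = 1 - 362.0720/851.4800 = 0.5748
W = 0.5748 * 1349.7730 = 775.8135 kJ
Qc = 1349.7730 - 775.8135 = 573.9595 kJ

eta = 57.4773%, W = 775.8135 kJ, Qc = 573.9595 kJ


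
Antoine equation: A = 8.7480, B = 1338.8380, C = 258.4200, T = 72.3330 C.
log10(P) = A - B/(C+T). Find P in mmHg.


C+T = 330.7530
B/(C+T) = 4.0478
log10(P) = 8.7480 - 4.0478 = 4.7002
P = 10^4.7002 = 50136.2221 mmHg

50136.2221 mmHg


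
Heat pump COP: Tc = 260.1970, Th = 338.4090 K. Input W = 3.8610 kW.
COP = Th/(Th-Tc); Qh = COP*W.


COP = 338.4090 / 78.2120 = 4.3268
Qh = 4.3268 * 3.8610 = 16.7058 kW

COP = 4.3268, Qh = 16.7058 kW


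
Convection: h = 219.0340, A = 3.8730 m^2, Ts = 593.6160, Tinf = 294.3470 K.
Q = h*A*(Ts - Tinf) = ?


dT = 299.2690 K
Q = 219.0340 * 3.8730 * 299.2690 = 253875.4836 W

253875.4836 W


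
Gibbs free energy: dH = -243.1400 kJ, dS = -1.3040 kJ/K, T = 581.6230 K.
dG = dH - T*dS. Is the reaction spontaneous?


T*dS = 581.6230 * -1.3040 = -758.4364 kJ
dG = -243.1400 + 758.4364 = 515.2964 kJ (non-spontaneous)

dG = 515.2964 kJ, non-spontaneous


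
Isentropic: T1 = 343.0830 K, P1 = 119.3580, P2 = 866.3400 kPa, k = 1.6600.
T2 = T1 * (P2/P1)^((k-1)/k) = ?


(k-1)/k = 0.3976
(P2/P1)^exp = 2.1992
T2 = 343.0830 * 2.1992 = 754.5007 K

754.5007 K


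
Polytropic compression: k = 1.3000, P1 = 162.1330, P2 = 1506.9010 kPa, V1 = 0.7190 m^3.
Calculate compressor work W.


(k-1)/k = 0.2308
(P2/P1)^exp = 1.6728
W = 4.3333 * 162.1330 * 0.7190 * (1.6728 - 1) = 339.8467 kJ

339.8467 kJ


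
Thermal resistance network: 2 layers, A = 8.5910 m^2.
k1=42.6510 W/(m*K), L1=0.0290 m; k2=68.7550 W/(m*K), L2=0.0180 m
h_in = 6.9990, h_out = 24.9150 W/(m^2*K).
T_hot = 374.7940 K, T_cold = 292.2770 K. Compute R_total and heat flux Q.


R_conv_in = 1/(6.9990*8.5910) = 0.0166
R_1 = 0.0290/(42.6510*8.5910) = 7.9145e-05
R_2 = 0.0180/(68.7550*8.5910) = 3.0474e-05
R_conv_out = 1/(24.9150*8.5910) = 0.0047
R_total = 0.0214 K/W
Q = 82.5170 / 0.0214 = 3853.6633 W

R_total = 0.0214 K/W, Q = 3853.6633 W


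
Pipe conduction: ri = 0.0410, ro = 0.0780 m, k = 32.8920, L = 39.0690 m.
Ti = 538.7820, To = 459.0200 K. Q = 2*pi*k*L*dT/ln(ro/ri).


dT = 79.7620 K
ln(ro/ri) = 0.6431
Q = 2*pi*32.8920*39.0690*79.7620 / 0.6431 = 1001371.3160 W

1001371.3160 W


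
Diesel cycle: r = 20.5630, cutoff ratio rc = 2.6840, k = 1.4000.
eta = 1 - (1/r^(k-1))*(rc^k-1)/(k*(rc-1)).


r^(k-1) = 3.3515
rc^k = 3.9838
eta = 0.6224 = 62.2374%

62.2374%


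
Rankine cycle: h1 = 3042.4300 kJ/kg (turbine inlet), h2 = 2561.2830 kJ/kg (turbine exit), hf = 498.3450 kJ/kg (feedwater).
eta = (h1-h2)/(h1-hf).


W = 481.1470 kJ/kg
Q_in = 2544.0850 kJ/kg
eta = 0.1891 = 18.9124%

eta = 18.9124%


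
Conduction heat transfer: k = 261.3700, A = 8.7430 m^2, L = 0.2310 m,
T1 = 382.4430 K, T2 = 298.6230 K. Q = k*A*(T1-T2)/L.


dT = 83.8200 K
Q = 261.3700 * 8.7430 * 83.8200 / 0.2310 = 829185.8702 W

829185.8702 W
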